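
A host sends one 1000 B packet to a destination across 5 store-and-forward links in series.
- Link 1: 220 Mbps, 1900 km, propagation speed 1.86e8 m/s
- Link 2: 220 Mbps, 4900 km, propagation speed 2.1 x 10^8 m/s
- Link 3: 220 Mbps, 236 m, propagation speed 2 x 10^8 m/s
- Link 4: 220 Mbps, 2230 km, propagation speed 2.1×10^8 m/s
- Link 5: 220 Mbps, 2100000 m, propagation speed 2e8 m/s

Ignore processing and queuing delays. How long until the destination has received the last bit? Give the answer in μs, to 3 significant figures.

L = 1000 × 8 = 8000 bits.
Transmission delay per hop = L/R = 8000/220000000 = 36.3636 μs; 5 hops → 181.818 μs.
Propagation delays (d/s per hop): 10215.1, 23333.3, 1.18, 10619, 10500 μs; sum = 54668.6 μs.
End-to-end = 54900 μs.

54900 μs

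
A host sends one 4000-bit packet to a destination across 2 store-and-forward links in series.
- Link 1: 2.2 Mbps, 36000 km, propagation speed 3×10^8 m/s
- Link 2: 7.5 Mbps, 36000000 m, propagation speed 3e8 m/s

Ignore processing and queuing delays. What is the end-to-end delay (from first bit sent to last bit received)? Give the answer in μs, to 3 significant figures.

242000 μs

Transmission delays (L/R per hop): 1818.18, 533.333 μs; sum = 2351.52 μs.
Propagation delays (d/s per hop): 120000, 120000 μs; sum = 240000 μs.
End-to-end = 242000 μs.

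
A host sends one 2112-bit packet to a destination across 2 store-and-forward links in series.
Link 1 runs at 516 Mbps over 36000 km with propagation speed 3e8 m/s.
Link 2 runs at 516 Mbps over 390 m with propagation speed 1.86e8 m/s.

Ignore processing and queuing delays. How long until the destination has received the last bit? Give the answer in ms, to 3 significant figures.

120 ms

Transmission delay per hop = L/R = 2112/516000000 = 0.00409302 ms; 2 hops → 0.00818605 ms.
Propagation delays (d/s per hop): 120, 0.00209677 ms; sum = 120.002 ms.
End-to-end = 120 ms.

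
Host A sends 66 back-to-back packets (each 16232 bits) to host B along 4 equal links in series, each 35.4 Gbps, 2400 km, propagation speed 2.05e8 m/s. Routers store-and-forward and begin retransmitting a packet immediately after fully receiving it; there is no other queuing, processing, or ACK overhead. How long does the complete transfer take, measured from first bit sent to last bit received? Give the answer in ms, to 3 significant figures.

Per-hop transmission t_tx = L/R = 16232/35400000000 = 0.000458531 ms.
Per-hop propagation t_prop = 2400000/2.05e+08 = 11.7073 ms.
Pipeline fill: first packet needs 4·t_tx to clear all hops; remaining 65 packets each add one t_tx.
Total = (4+66-1)·t_tx + 4·t_prop = 69·0.000458531 + 4·11.7073 = 46.9 ms.

46.9 ms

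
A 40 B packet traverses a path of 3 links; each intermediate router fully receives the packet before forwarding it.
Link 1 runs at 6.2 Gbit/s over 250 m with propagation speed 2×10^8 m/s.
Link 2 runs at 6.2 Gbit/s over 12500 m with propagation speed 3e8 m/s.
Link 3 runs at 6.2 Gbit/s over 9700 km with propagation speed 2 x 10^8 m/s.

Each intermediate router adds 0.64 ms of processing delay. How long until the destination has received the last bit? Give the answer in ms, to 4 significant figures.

L = 40 × 8 = 320 bits.
Transmission delay per hop = L/R = 320/6200000000 = 5.16129e-05 ms; 3 hops → 0.000154839 ms.
Propagation delays (d/s per hop): 0.00125, 0.0416667, 48.5 ms; sum = 48.5429 ms.
Processing at 2 router(s): 2 × 0.64 ms = 1.28 ms.
End-to-end = 49.82 ms.

49.82 ms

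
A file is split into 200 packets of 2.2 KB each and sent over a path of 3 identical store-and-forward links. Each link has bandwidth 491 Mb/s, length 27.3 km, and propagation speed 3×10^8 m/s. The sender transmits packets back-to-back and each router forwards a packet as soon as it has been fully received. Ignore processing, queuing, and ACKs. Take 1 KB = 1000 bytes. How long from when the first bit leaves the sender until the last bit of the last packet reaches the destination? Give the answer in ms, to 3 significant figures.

7.51 ms

Per-hop transmission t_tx = L/R = 17600/491000000 = 0.0358452 ms.
Per-hop propagation t_prop = 27300/300000000 = 0.091 ms.
Pipeline fill: first packet needs 3·t_tx to clear all hops; remaining 199 packets each add one t_tx.
Total = (3+200-1)·t_tx + 3·t_prop = 202·0.0358452 + 3·0.091 = 7.51 ms.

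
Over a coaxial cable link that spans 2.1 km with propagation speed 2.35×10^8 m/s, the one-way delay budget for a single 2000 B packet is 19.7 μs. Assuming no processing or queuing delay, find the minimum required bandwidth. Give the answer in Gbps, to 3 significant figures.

L = 16000 bits.
Propagation delay = 2100 / 235000000 = 8.93617 μs.
Transmission budget = 19.7 − 8.93617 = 10.7638 μs.
R ≥ L / t_tx = 16000 bits / 1.07638e-05 s = 1.49 Gbps.

1.49 Gbps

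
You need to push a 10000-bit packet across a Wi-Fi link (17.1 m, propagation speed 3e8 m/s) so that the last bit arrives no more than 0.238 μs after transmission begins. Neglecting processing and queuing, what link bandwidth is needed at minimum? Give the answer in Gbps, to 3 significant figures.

55.2 Gbps

Propagation delay = 17.1 / 300000000 = 0.057 μs.
Transmission budget = 0.238 − 0.057 = 0.181 μs.
R ≥ L / t_tx = 10000 bits / 1.81e-07 s = 55.2 Gbps.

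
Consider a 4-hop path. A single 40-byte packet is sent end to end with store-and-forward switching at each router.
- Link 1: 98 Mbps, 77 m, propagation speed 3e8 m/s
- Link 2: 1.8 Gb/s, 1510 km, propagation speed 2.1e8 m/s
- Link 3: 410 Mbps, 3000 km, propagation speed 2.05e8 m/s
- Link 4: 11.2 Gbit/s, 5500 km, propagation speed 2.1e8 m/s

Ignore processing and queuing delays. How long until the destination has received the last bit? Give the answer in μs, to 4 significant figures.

48020 μs

L = 40 × 8 = 320 bits.
Transmission delays (L/R per hop): 3.26531, 0.177778, 0.780488, 0.0285714 μs; sum = 4.25214 μs.
Propagation delays (d/s per hop): 0.256667, 7190.48, 14634.1, 26190.5 μs; sum = 48015.4 μs.
End-to-end = 48020 μs.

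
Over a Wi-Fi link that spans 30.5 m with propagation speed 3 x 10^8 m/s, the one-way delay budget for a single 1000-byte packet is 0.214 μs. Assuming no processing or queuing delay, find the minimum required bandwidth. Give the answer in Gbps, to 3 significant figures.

71.2 Gbps

L = 8000 bits.
Propagation delay = 30.5 / 300000000 = 0.101667 μs.
Transmission budget = 0.214 − 0.101667 = 0.112333 μs.
R ≥ L / t_tx = 8000 bits / 1.12333e-07 s = 71.2 Gbps.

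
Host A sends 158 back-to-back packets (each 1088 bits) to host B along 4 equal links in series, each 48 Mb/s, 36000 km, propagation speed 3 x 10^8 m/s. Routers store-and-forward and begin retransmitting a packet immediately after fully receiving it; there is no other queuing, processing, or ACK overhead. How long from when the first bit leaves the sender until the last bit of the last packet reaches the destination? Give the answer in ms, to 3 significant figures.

Per-hop transmission t_tx = L/R = 1088/48000000 = 0.0226667 ms.
Per-hop propagation t_prop = 36000000/300000000 = 120 ms.
Pipeline fill: first packet needs 4·t_tx to clear all hops; remaining 157 packets each add one t_tx.
Total = (4+158-1)·t_tx + 4·t_prop = 161·0.0226667 + 4·120 = 484 ms.

484 ms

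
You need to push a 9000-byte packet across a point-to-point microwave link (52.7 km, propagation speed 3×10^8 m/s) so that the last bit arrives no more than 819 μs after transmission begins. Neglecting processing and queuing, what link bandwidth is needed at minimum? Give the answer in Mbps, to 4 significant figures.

L = 72000 bits.
Propagation delay = 52700 / 300000000 = 175.667 μs.
Transmission budget = 819 − 175.667 = 643.333 μs.
R ≥ L / t_tx = 72000 bits / 0.000643333 s = 111.9 Mbps.

111.9 Mbps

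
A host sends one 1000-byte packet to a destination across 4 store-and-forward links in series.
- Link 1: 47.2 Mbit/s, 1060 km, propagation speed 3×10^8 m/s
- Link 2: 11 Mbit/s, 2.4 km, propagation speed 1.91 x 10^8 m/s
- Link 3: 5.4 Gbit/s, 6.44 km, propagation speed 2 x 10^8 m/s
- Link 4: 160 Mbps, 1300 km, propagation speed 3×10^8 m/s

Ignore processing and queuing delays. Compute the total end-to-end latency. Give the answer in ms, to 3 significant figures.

8.86 ms

L = 1000 × 8 = 8000 bits.
Transmission delays (L/R per hop): 0.169492, 0.727273, 0.00148148, 0.05 ms; sum = 0.948246 ms.
Propagation delays (d/s per hop): 3.53333, 0.0125654, 0.0322, 4.33333 ms; sum = 7.91143 ms.
End-to-end = 8.86 ms.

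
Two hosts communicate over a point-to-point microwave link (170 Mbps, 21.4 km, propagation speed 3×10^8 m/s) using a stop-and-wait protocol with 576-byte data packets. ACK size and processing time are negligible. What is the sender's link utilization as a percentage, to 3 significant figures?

16.0 %

t_tx = L/R = 4608/170000000 = 2.71059e-05 s.
t_prop = 21400/300000000 = 7.13333e-05 s; RTT = 0.000142667 s.
Cycle = t_tx + RTT = 0.000169773 s.
Utilization = t_tx / cycle = 2.71059e-05/0.000169773 = 16.0 %.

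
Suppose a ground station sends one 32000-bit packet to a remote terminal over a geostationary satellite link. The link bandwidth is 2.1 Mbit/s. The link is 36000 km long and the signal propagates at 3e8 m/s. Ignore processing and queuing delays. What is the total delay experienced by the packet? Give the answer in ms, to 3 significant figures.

135 ms

Transmission delay = L/R = 32000 / 2100000 = 15.2381 ms.
Propagation delay = d/s = 36000000 m / 300000000 m/s = 120 ms.
Total = 135 ms.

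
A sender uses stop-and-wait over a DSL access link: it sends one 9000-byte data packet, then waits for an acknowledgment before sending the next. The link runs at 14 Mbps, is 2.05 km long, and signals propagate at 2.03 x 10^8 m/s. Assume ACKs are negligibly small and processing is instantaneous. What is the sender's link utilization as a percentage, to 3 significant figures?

t_tx = L/R = 72000/14000000 = 0.00514286 s.
t_prop = 2050/2.03e+08 = 1.00985e-05 s; RTT = 2.0197e-05 s.
Cycle = t_tx + RTT = 0.00516305 s.
Utilization = t_tx / cycle = 0.00514286/0.00516305 = 99.6 %.

99.6 %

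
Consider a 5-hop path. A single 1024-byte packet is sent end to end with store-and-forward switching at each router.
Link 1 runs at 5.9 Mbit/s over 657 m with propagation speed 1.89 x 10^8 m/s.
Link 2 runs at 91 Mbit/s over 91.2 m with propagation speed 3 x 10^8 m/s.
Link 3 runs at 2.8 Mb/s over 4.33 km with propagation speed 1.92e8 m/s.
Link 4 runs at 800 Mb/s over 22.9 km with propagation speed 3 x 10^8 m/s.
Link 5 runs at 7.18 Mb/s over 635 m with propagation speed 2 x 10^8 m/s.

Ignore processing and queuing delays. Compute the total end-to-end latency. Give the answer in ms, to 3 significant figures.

5.66 ms

L = 1024 × 8 = 8192 bits.
Transmission delays (L/R per hop): 1.38847, 0.090022, 2.92571, 0.01024, 1.14095 ms; sum = 5.5554 ms.
Propagation delays (d/s per hop): 0.00347619, 0.000304, 0.0225521, 0.0763333, 0.003175 ms; sum = 0.105841 ms.
End-to-end = 5.66 ms.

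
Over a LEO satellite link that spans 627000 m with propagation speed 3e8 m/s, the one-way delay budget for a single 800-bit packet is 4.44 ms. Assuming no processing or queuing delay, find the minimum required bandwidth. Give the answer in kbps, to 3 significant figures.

Propagation delay = 627000 / 300000000 = 2.09 ms.
Transmission budget = 4.44 − 2.09 = 2.35 ms.
R ≥ L / t_tx = 800 bits / 0.00235 s = 340 kbps.

340 kbps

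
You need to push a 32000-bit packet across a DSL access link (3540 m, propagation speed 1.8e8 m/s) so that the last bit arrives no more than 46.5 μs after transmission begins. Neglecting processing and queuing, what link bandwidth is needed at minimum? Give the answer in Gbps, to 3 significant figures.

1.19 Gbps

Propagation delay = 3540 / 180000000 = 19.6667 μs.
Transmission budget = 46.5 − 19.6667 = 26.8333 μs.
R ≥ L / t_tx = 32000 bits / 2.68333e-05 s = 1.19 Gbps.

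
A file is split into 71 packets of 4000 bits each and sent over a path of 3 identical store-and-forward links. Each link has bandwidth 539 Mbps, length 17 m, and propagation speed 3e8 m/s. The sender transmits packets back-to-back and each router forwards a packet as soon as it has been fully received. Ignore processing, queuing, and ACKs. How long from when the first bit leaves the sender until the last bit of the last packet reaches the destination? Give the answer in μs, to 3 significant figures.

Per-hop transmission t_tx = L/R = 4000/539000000 = 7.42115 μs.
Per-hop propagation t_prop = 17/300000000 = 0.0566667 μs.
Pipeline fill: first packet needs 3·t_tx to clear all hops; remaining 70 packets each add one t_tx.
Total = (3+71-1)·t_tx + 3·t_prop = 73·7.42115 + 3·0.0566667 = 542 μs.

542 μs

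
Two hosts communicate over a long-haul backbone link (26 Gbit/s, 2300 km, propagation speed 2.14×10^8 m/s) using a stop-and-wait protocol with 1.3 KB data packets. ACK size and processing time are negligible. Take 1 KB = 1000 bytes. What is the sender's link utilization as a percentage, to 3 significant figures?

0.00186 %

t_tx = L/R = 10400/26000000000 = 4e-07 s.
t_prop = 2300000/214000000 = 0.0107477 s; RTT = 0.0214953 s.
Cycle = t_tx + RTT = 0.0214957 s.
Utilization = t_tx / cycle = 4e-07/0.0214957 = 0.00186 %.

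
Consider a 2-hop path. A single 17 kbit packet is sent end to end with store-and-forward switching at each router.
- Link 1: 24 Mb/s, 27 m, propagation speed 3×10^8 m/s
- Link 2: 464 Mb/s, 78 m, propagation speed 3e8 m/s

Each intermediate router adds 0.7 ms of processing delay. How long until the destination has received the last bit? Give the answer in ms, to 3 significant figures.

L = 17000 bits.
Transmission delays (L/R per hop): 0.708333, 0.0366379 ms; sum = 0.744971 ms.
Propagation delays (d/s per hop): 9e-05, 0.00026 ms; sum = 0.00035 ms.
Processing at 1 router(s): 1 × 0.7 ms = 0.7 ms.
End-to-end = 1.45 ms.

1.45 ms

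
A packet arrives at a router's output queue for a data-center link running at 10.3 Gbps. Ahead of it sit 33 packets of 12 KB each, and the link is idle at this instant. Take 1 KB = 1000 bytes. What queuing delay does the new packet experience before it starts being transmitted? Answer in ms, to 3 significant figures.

Each queued packet: L/R = 96000/10300000000 = 0.00932039 ms.
33 queued → 0.307573 ms.
Queuing delay = 0.308 ms.

0.308 ms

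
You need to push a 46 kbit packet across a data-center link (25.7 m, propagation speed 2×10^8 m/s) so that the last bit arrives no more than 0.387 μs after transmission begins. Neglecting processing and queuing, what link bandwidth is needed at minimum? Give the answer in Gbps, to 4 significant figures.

Propagation delay = 25.7 / 200000000 = 0.1285 μs.
Transmission budget = 0.387 − 0.1285 = 0.2585 μs.
R ≥ L / t_tx = 46000 bits / 2.585e-07 s = 177.9 Gbps.

177.9 Gbps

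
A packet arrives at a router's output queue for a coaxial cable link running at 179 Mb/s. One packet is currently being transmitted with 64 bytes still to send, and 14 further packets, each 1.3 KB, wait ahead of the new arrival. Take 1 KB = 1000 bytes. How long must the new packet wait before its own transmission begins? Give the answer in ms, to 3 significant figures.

0.816 ms

Each queued packet: L/R = 10400/179000000 = 0.0581006 ms.
14 queued → 0.813408 ms.
Plus remaining 512 bits of current packet: 0.00286034 ms.
Queuing delay = 0.816 ms.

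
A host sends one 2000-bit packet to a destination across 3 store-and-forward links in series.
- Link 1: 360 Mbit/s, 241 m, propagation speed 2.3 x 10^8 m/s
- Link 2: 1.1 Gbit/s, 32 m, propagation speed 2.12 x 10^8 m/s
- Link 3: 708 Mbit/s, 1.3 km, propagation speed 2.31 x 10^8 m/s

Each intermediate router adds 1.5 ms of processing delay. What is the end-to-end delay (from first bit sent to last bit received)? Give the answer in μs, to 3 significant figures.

3020 μs

Transmission delays (L/R per hop): 5.55556, 1.81818, 2.82486 μs; sum = 10.1986 μs.
Propagation delays (d/s per hop): 1.04783, 0.150943, 5.62771 μs; sum = 6.82648 μs.
Processing at 2 router(s): 2 × 1.5 ms = 3000 μs.
End-to-end = 3020 μs.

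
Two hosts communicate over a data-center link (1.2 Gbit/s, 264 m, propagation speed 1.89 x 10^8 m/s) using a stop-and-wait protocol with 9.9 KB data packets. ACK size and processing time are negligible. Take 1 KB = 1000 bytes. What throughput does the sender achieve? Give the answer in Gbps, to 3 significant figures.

1.15 Gbps

t_tx = L/R = 79200/1200000000 = 6.6e-05 s.
t_prop = 264/189000000 = 1.39683e-06 s; RTT = 2.79365e-06 s.
Cycle = t_tx + RTT = 6.87937e-05 s.
Throughput = L / cycle = 79200 / 6.87937e-05 = 1.15 Gbps.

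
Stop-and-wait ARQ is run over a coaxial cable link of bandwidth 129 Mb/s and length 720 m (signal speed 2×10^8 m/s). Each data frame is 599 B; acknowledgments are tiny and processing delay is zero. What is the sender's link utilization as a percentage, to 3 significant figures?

83.8 %

t_tx = L/R = 4792/129000000 = 3.71473e-05 s.
t_prop = 720/200000000 = 3.6e-06 s; RTT = 7.2e-06 s.
Cycle = t_tx + RTT = 4.43473e-05 s.
Utilization = t_tx / cycle = 3.71473e-05/4.43473e-05 = 83.8 %.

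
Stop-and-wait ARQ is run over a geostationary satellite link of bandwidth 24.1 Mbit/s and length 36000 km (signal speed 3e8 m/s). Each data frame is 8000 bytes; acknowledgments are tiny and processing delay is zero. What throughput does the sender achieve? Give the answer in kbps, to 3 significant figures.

264 kbps

t_tx = L/R = 64000/24100000 = 0.0026556 s.
t_prop = 36000000/300000000 = 0.12 s; RTT = 0.24 s.
Cycle = t_tx + RTT = 0.242656 s.
Throughput = L / cycle = 64000 / 0.242656 = 264 kbps.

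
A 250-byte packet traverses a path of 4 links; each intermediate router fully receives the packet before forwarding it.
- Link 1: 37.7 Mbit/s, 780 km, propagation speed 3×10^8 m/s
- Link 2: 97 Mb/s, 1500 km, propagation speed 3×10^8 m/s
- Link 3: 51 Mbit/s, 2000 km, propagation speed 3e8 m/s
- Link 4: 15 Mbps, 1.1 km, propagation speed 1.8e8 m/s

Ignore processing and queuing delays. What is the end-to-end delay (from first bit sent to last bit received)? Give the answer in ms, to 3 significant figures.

14.5 ms

L = 250 × 8 = 2000 bits.
Transmission delays (L/R per hop): 0.0530504, 0.0206186, 0.0392157, 0.133333 ms; sum = 0.246218 ms.
Propagation delays (d/s per hop): 2.6, 5, 6.66667, 0.00611111 ms; sum = 14.2728 ms.
End-to-end = 14.5 ms.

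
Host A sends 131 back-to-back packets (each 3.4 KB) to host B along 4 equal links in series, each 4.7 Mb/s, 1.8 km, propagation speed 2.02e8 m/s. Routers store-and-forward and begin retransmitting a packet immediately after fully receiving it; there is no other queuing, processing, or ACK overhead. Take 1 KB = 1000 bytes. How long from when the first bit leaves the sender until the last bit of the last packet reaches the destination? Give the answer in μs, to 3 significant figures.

Per-hop transmission t_tx = L/R = 27200/4700000 = 5787.23 μs.
Per-hop propagation t_prop = 1800/202000000 = 8.91089 μs.
Pipeline fill: first packet needs 4·t_tx to clear all hops; remaining 130 packets each add one t_tx.
Total = (4+131-1)·t_tx + 4·t_prop = 134·5787.23 + 4·8.91089 = 776000 μs.

776000 μs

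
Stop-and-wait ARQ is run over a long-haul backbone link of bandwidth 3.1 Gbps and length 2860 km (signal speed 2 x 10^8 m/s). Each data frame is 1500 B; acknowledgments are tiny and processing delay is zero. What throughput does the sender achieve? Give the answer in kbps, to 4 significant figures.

t_tx = L/R = 12000/3100000000 = 3.87097e-06 s.
t_prop = 2860000/200000000 = 0.0143 s; RTT = 0.0286 s.
Cycle = t_tx + RTT = 0.0286039 s.
Throughput = L / cycle = 12000 / 0.0286039 = 419.5 kbps.

419.5 kbps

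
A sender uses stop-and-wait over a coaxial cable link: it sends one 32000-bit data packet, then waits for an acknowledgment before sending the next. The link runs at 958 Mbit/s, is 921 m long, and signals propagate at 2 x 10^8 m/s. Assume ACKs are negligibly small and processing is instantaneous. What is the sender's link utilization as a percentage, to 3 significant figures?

78.4 %

t_tx = L/R = 32000/958000000 = 3.34029e-05 s.
t_prop = 921/200000000 = 4.605e-06 s; RTT = 9.21e-06 s.
Cycle = t_tx + RTT = 4.26129e-05 s.
Utilization = t_tx / cycle = 3.34029e-05/4.26129e-05 = 78.4 %.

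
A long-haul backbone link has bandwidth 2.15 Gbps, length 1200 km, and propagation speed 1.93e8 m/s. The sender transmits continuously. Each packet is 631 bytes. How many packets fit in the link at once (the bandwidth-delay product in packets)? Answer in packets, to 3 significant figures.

2650 packets

Propagation delay = 1200000 / 193000000 = 0.00621762 s.
BDP = R × t_prop = 2150000000 × 0.00621762 = 13367900 bits.
In packets of 5048 bits: 2650 packets.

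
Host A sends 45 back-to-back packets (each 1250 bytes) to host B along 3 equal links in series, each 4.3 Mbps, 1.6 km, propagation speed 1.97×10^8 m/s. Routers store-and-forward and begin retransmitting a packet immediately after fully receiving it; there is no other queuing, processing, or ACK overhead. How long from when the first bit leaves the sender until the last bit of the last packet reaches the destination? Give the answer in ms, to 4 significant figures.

109.3 ms

Per-hop transmission t_tx = L/R = 10000/4300000 = 2.32558 ms.
Per-hop propagation t_prop = 1600/197000000 = 0.00812183 ms.
Pipeline fill: first packet needs 3·t_tx to clear all hops; remaining 44 packets each add one t_tx.
Total = (3+45-1)·t_tx + 3·t_prop = 47·2.32558 + 3·0.00812183 = 109.3 ms.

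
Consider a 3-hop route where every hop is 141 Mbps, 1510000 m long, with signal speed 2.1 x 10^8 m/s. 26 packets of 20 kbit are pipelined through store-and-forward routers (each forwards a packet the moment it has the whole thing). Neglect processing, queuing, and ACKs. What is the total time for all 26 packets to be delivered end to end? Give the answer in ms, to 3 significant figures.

25.5 ms

Per-hop transmission t_tx = L/R = 20000/141000000 = 0.141844 ms.
Per-hop propagation t_prop = 1510000/210000000 = 7.19048 ms.
Pipeline fill: first packet needs 3·t_tx to clear all hops; remaining 25 packets each add one t_tx.
Total = (3+26-1)·t_tx + 3·t_prop = 28·0.141844 + 3·7.19048 = 25.5 ms.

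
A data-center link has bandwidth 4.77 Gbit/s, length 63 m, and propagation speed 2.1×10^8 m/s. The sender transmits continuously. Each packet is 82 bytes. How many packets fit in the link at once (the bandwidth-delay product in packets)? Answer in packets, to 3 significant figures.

Propagation delay = 63 / 210000000 = 3e-07 s.
BDP = R × t_prop = 4770000000 × 3e-07 = 1431 bits.
In packets of 656 bits: 2.18 packets.

2.18 packets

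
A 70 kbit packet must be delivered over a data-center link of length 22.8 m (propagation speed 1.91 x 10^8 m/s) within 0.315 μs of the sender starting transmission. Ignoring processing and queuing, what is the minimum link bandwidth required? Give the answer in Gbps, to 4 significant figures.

Propagation delay = 22.8 / 191000000 = 0.119372 μs.
Transmission budget = 0.315 − 0.119372 = 0.195628 μs.
R ≥ L / t_tx = 70000 bits / 1.95628e-07 s = 357.8 Gbps.

357.8 Gbps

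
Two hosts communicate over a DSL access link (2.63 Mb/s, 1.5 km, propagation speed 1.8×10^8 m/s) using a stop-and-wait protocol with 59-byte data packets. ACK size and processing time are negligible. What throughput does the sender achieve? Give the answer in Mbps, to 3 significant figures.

t_tx = L/R = 472/2630000 = 0.000179468 s.
t_prop = 1500/180000000 = 8.33333e-06 s; RTT = 1.66667e-05 s.
Cycle = t_tx + RTT = 0.000196134 s.
Throughput = L / cycle = 472 / 0.000196134 = 2.41 Mbps.

2.41 Mbps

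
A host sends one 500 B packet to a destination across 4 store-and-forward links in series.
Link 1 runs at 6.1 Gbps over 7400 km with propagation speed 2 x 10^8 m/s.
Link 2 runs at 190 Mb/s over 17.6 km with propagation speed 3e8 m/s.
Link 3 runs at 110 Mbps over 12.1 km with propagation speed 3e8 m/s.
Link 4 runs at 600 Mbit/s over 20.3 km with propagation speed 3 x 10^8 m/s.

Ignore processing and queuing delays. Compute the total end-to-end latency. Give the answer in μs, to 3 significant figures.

L = 500 × 8 = 4000 bits.
Transmission delays (L/R per hop): 0.655738, 21.0526, 36.3636, 6.66667 μs; sum = 64.7387 μs.
Propagation delays (d/s per hop): 37000, 58.6667, 40.3333, 67.6667 μs; sum = 37166.7 μs.
End-to-end = 37200 μs.

37200 μs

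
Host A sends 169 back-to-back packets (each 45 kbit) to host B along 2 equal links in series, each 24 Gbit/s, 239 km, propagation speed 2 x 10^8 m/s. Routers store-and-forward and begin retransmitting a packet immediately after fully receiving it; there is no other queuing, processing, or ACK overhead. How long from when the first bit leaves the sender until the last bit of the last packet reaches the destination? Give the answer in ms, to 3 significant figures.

2.71 ms

Per-hop transmission t_tx = L/R = 45000/24000000000 = 0.001875 ms.
Per-hop propagation t_prop = 239000/200000000 = 1.195 ms.
Pipeline fill: first packet needs 2·t_tx to clear all hops; remaining 168 packets each add one t_tx.
Total = (2+169-1)·t_tx + 2·t_prop = 170·0.001875 + 2·1.195 = 2.71 ms.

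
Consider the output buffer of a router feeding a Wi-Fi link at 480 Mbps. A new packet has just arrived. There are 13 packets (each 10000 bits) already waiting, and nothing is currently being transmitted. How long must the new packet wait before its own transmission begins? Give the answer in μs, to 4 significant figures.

Each queued packet: L/R = 10000/480000000 = 20.8333 μs.
13 queued → 270.833 μs.
Queuing delay = 270.8 μs.

270.8 μs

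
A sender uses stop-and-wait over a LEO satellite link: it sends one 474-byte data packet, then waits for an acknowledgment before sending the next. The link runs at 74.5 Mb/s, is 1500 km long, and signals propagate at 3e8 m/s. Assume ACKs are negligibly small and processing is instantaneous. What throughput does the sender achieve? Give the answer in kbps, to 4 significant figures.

t_tx = L/R = 3792/74500000 = 5.08993e-05 s.
t_prop = 1500000/300000000 = 0.005 s; RTT = 0.01 s.
Cycle = t_tx + RTT = 0.0100509 s.
Throughput = L / cycle = 3792 / 0.0100509 = 377.3 kbps.

377.3 kbps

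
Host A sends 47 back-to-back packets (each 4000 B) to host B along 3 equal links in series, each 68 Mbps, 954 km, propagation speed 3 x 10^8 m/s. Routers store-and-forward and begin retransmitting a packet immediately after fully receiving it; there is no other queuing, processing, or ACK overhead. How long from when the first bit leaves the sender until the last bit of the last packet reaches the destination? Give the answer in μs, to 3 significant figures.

Per-hop transmission t_tx = L/R = 32000/68000000 = 470.588 μs.
Per-hop propagation t_prop = 954000/300000000 = 3180 μs.
Pipeline fill: first packet needs 3·t_tx to clear all hops; remaining 46 packets each add one t_tx.
Total = (3+47-1)·t_tx + 3·t_prop = 49·470.588 + 3·3180 = 32600 μs.

32600 μs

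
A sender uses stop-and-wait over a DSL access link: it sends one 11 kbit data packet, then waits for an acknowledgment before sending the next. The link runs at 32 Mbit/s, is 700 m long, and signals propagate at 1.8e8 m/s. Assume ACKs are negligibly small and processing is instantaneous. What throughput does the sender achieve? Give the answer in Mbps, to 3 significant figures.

t_tx = L/R = 11000/32000000 = 0.00034375 s.
t_prop = 700/180000000 = 3.88889e-06 s; RTT = 7.77778e-06 s.
Cycle = t_tx + RTT = 0.000351528 s.
Throughput = L / cycle = 11000 / 0.000351528 = 31.3 Mbps.

31.3 Mbps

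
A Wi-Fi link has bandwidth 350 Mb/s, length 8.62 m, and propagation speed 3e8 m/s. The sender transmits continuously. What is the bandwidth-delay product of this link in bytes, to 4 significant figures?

1.257 bytes

Propagation delay = 8.62 / 300000000 = 2.87333e-08 s.
BDP = R × t_prop = 350000000 × 2.87333e-08 = 10.0567 bits.
In bytes: 10.0567/8 = 1.257 bytes.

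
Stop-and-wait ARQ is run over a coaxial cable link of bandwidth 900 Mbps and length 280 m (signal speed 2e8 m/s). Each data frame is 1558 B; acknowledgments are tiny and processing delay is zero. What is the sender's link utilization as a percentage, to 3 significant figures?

t_tx = L/R = 12464/900000000 = 1.38489e-05 s.
t_prop = 280/200000000 = 1.4e-06 s; RTT = 2.8e-06 s.
Cycle = t_tx + RTT = 1.66489e-05 s.
Utilization = t_tx / cycle = 1.38489e-05/1.66489e-05 = 83.2 %.

83.2 %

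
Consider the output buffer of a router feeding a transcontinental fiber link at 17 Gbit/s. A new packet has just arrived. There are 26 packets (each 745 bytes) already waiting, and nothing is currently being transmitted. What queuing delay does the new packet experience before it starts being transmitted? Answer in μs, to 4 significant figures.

9.115 μs

Each queued packet: L/R = 5960/17000000000 = 0.350588 μs.
26 queued → 9.11529 μs.
Queuing delay = 9.115 μs.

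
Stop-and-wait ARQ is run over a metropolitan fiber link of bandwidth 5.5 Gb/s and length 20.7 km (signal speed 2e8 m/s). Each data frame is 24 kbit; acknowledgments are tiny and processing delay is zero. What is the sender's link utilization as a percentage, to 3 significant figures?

2.06 %

t_tx = L/R = 24000/5500000000 = 4.36364e-06 s.
t_prop = 20700/200000000 = 0.0001035 s; RTT = 0.000207 s.
Cycle = t_tx + RTT = 0.000211364 s.
Utilization = t_tx / cycle = 4.36364e-06/0.000211364 = 2.06 %.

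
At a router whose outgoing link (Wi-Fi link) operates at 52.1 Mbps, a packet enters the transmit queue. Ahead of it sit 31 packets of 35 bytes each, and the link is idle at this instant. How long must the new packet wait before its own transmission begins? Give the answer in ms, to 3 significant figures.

Each queued packet: L/R = 280/52100000 = 0.00537428 ms.
31 queued → 0.166603 ms.
Queuing delay = 0.167 ms.

0.167 ms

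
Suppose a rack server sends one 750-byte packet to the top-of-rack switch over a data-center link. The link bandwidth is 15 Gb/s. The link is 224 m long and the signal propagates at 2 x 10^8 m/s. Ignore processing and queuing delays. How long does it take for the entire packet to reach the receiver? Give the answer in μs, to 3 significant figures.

1.52 μs

L = 750 × 8 = 6000 bits.
Transmission delay = L/R = 6000 / 15000000000 = 0.4 μs.
Propagation delay = d/s = 224 m / 200000000 m/s = 1.12 μs.
Total = 1.52 μs.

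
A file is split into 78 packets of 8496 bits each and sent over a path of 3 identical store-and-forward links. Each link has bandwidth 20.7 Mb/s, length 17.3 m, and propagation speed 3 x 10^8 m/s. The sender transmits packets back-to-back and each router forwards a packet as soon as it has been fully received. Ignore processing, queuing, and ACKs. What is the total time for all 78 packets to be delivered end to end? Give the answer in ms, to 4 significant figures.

32.83 ms

Per-hop transmission t_tx = L/R = 8496/20700000 = 0.410435 ms.
Per-hop propagation t_prop = 17.3/300000000 = 5.76667e-05 ms.
Pipeline fill: first packet needs 3·t_tx to clear all hops; remaining 77 packets each add one t_tx.
Total = (3+78-1)·t_tx + 3·t_prop = 80·0.410435 + 3·5.76667e-05 = 32.83 ms.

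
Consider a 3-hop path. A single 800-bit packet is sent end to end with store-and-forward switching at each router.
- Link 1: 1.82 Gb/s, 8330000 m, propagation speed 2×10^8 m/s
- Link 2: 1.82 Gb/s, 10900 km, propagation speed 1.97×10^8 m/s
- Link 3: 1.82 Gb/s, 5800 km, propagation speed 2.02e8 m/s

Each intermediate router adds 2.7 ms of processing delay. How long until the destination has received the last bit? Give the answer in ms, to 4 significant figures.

Transmission delay per hop = L/R = 800/1820000000 = 0.00043956 ms; 3 hops → 0.00131868 ms.
Propagation delays (d/s per hop): 41.65, 55.3299, 28.7129 ms; sum = 125.693 ms.
Processing at 2 router(s): 2 × 2.7 ms = 5.4 ms.
End-to-end = 131.1 ms.

131.1 ms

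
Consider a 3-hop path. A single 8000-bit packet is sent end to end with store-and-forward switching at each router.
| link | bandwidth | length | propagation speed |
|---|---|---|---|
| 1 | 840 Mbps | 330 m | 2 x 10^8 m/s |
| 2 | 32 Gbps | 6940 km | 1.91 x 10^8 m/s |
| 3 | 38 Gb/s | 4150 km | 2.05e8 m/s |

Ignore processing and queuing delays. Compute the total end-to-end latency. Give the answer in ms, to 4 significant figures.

56.59 ms

Transmission delays (L/R per hop): 0.00952381, 0.00025, 0.000210526 ms; sum = 0.00998434 ms.
Propagation delays (d/s per hop): 0.00165, 36.3351, 20.2439 ms; sum = 56.5806 ms.
End-to-end = 56.59 ms.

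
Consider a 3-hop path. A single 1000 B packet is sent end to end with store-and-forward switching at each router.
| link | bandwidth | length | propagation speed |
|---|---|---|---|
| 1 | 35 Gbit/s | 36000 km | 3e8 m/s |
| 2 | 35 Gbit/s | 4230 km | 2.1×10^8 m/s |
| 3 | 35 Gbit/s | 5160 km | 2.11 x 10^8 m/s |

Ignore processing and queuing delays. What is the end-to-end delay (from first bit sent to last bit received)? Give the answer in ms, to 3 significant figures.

L = 1000 × 8 = 8000 bits.
Transmission delay per hop = L/R = 8000/35000000000 = 0.000228571 ms; 3 hops → 0.000685714 ms.
Propagation delays (d/s per hop): 120, 20.1429, 24.455 ms; sum = 164.598 ms.
End-to-end = 165 ms.

165 ms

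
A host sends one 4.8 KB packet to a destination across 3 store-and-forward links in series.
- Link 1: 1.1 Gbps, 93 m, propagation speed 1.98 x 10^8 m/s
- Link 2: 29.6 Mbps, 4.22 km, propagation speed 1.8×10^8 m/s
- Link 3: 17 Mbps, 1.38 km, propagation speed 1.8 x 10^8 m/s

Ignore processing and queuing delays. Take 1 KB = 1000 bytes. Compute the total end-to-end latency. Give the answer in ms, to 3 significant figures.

L = 38400 bits.
Transmission delays (L/R per hop): 0.0349091, 1.2973, 2.25882 ms; sum = 3.59103 ms.
Propagation delays (d/s per hop): 0.000469697, 0.0234444, 0.00766667 ms; sum = 0.0315808 ms.
End-to-end = 3.62 ms.

3.62 ms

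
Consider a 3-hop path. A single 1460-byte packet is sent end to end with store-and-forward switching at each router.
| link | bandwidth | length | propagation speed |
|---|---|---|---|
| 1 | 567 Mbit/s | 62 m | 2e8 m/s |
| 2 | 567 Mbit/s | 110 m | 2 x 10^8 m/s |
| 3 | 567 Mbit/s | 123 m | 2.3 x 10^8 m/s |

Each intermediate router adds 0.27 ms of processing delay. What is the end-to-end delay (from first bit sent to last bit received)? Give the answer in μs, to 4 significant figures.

L = 1460 × 8 = 11680 bits.
Transmission delay per hop = L/R = 11680/567000000 = 20.5996 μs; 3 hops → 61.7989 μs.
Propagation delays (d/s per hop): 0.31, 0.55, 0.534783 μs; sum = 1.39478 μs.
Processing at 2 router(s): 2 × 0.27 ms = 540 μs.
End-to-end = 603.2 μs.

603.2 μs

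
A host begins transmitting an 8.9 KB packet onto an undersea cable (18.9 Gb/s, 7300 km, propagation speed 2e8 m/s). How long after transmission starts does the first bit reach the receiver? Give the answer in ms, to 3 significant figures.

First bit experiences only propagation delay: d/s = 7300000/200000000 = 36.5 ms.

36.5 ms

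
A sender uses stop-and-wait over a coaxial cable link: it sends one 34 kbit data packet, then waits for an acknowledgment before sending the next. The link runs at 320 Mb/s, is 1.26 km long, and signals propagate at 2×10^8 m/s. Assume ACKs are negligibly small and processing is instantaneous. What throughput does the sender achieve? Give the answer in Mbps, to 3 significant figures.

286 Mbps

t_tx = L/R = 34000/320000000 = 0.00010625 s.
t_prop = 1260/200000000 = 6.3e-06 s; RTT = 1.26e-05 s.
Cycle = t_tx + RTT = 0.00011885 s.
Throughput = L / cycle = 34000 / 0.00011885 = 286 Mbps.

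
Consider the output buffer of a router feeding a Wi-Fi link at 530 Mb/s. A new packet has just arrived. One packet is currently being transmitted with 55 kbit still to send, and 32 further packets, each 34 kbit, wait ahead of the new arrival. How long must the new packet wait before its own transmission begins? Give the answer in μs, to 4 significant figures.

2157 μs

Each queued packet: L/R = 34000/530000000 = 64.1509 μs.
32 queued → 2052.83 μs.
Plus remaining 55000 bits of current packet: 103.774 μs.
Queuing delay = 2157 μs.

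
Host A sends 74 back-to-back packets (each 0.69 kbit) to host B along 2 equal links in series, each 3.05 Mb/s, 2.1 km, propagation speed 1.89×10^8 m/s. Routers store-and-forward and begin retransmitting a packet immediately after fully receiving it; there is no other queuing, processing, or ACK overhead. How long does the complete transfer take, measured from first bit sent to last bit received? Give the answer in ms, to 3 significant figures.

17.0 ms

Per-hop transmission t_tx = L/R = 690/3050000 = 0.22623 ms.
Per-hop propagation t_prop = 2100/189000000 = 0.0111111 ms.
Pipeline fill: first packet needs 2·t_tx to clear all hops; remaining 73 packets each add one t_tx.
Total = (2+74-1)·t_tx + 2·t_prop = 75·0.22623 + 2·0.0111111 = 17.0 ms.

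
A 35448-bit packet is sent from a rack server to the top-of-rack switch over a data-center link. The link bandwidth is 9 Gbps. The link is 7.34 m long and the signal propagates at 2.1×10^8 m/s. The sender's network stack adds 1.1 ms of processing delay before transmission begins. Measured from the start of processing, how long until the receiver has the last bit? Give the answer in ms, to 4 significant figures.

Transmission delay = L/R = 35448 / 9000000000 = 0.00393867 ms.
Propagation delay = d/s = 7.34 m / 210000000 m/s = 3.49524e-05 ms.
Plus processing delay 1.1 ms = 1.1 ms.
Total = 1.104 ms.

1.104 ms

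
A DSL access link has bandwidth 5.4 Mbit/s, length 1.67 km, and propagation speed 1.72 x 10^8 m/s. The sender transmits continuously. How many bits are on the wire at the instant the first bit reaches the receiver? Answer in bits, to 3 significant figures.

52.4 bits

Propagation delay = 1670 / 172000000 = 9.7093e-06 s.
BDP = R × t_prop = 5400000 × 9.7093e-06 = 52.4302 bits.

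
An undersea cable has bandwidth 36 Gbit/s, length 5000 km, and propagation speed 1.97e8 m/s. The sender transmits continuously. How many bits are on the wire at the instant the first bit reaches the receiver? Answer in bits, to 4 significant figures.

913700000 bits

Propagation delay = 5000000 / 197000000 = 0.0253807 s.
BDP = R × t_prop = 36000000000 × 0.0253807 = 913706000 bits.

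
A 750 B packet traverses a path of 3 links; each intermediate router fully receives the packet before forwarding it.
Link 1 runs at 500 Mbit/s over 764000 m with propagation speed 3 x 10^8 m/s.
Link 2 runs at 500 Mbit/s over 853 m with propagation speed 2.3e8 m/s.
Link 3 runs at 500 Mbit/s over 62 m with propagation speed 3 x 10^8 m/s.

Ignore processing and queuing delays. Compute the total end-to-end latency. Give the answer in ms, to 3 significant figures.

2.59 ms

L = 750 × 8 = 6000 bits.
Transmission delay per hop = L/R = 6000/500000000 = 0.012 ms; 3 hops → 0.036 ms.
Propagation delays (d/s per hop): 2.54667, 0.0037087, 0.000206667 ms; sum = 2.55058 ms.
End-to-end = 2.59 ms.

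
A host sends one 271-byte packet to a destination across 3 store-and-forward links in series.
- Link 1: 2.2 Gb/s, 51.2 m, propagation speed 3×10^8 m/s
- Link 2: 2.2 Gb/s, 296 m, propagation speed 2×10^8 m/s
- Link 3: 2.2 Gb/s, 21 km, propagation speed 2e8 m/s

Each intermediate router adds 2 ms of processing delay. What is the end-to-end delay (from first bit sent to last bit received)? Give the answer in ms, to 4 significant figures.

L = 271 × 8 = 2168 bits.
Transmission delay per hop = L/R = 2168/2200000000 = 0.000985455 ms; 3 hops → 0.00295636 ms.
Propagation delays (d/s per hop): 0.000170667, 0.00148, 0.105 ms; sum = 0.106651 ms.
Processing at 2 router(s): 2 × 2 ms = 4 ms.
End-to-end = 4.110 ms.

4.110 ms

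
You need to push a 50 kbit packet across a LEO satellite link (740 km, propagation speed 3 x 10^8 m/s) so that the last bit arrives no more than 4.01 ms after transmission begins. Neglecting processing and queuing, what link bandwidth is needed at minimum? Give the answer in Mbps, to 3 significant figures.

Propagation delay = 740000 / 300000000 = 2.46667 ms.
Transmission budget = 4.01 − 2.46667 = 1.54333 ms.
R ≥ L / t_tx = 50000 bits / 0.00154333 s = 32.4 Mbps.

32.4 Mbps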